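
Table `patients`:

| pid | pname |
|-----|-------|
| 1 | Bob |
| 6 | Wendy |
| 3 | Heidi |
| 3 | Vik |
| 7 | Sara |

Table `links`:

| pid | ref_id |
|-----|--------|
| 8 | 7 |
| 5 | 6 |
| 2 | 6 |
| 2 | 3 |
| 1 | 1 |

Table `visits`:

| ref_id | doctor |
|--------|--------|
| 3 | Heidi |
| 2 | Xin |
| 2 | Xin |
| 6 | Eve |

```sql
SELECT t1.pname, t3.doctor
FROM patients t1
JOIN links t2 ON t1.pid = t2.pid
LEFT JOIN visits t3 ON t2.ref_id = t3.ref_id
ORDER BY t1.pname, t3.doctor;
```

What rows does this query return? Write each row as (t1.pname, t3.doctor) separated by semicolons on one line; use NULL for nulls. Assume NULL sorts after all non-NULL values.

Evaluate left to right. First `patients t1 INNER JOIN links t2` on pid: 1 row(s).
Then LEFT JOIN `visits t3` on ref_id: each of those 1 rows is kept; rows whose t2.ref_id has no match in t3 get NULL for t3's columns.

(Bob, NULL)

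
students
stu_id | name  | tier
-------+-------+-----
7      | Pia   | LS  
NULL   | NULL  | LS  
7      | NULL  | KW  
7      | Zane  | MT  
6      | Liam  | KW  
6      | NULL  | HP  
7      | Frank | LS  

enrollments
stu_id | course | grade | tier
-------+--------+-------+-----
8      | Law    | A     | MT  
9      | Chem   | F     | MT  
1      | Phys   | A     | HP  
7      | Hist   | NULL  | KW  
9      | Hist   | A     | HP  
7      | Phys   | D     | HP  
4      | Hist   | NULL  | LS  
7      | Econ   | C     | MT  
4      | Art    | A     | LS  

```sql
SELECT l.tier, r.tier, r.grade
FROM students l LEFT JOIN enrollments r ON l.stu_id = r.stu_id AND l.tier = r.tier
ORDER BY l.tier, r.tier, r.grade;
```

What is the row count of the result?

7

LEFT JOIN keeps every row from `students`; unmatched rows get NULL for `enrollments`'s columns.
Matching on l.stu_id = r.stu_id AND l.tier = r.tier. A NULL in a compared column never satisfies the condition.
Matched pairs: 2; unmatched l rows kept: 5.
Total: 2 matched + 5 padded = 7 rows.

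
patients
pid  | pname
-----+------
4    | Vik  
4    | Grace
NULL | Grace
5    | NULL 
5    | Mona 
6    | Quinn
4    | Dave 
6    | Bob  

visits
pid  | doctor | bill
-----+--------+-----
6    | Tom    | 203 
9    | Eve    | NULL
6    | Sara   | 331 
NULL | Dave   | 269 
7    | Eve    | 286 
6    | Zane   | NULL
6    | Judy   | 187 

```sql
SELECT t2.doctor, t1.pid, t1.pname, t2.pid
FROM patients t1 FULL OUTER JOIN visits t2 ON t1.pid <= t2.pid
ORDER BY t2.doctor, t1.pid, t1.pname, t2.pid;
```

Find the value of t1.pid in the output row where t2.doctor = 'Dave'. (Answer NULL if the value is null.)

FULL OUTER JOIN keeps every row from both sides; unmatched rows get NULL for the other side's columns.
Matching on t1.pid <= t2.pid. A NULL in a compared column never satisfies the condition.
- t1 (pid=4) pairs with 6 row(s) of t2.
- t1 (pid=4) pairs with 6 row(s) of t2.
- t1 (pid=NULL) has no partner → padded with NULL.
- t1 (pid=5) pairs with 6 row(s) of t2.
- t1 (pid=5) pairs with 6 row(s) of t2.
- t1 (pid=6) pairs with 6 row(s) of t2.
- t1 (pid=4) pairs with 6 row(s) of t2.
- t1 (pid=6) pairs with 6 row(s) of t2.
- 1 row(s) from t2 found no t1 partner → padded with NULL.

NULL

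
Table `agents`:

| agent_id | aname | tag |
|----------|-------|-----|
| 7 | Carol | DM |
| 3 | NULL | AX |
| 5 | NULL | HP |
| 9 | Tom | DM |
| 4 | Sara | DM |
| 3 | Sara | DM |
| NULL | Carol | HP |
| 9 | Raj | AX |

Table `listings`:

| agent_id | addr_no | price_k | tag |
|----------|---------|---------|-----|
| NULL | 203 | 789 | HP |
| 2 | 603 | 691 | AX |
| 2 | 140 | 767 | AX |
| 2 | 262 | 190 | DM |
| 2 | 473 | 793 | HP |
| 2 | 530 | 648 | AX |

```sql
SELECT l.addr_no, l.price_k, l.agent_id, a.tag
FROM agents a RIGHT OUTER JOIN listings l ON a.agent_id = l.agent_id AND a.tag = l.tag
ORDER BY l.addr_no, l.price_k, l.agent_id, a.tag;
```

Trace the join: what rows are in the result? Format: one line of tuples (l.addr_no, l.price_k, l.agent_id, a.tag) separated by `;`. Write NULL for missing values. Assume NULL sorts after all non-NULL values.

(140, 767, 2, NULL); (203, 789, NULL, NULL); (262, 190, 2, NULL); (473, 793, 2, NULL); (530, 648, 2, NULL); (603, 691, 2, NULL)

RIGHT JOIN keeps every row from `listings`; unmatched rows get NULL for `agents`'s columns.
Matching on a.agent_id = l.agent_id AND a.tag = l.tag. A NULL in a compared column never satisfies the condition.
Matched pairs: 0; unmatched l rows kept: 6.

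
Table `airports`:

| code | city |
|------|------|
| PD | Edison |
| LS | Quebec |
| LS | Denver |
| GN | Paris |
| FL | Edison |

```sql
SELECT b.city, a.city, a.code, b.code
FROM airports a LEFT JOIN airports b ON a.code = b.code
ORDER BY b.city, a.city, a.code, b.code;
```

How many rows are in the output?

LEFT JOIN keeps every row from `airports a`; unmatched rows get NULL for `airports b`'s columns.
Matching on a.code = b.code.
- a row (code=PD): matches 1 b row(s) → 1 output row(s).
- a row (code=LS): matches 2 b row(s) → 2 output row(s).
- a row (code=LS): matches 2 b row(s) → 2 output row(s).
- a row (code=GN): matches 1 b row(s) → 1 output row(s).
- a row (code=FL): matches 1 b row(s) → 1 output row(s).
Total: 7 rows.

7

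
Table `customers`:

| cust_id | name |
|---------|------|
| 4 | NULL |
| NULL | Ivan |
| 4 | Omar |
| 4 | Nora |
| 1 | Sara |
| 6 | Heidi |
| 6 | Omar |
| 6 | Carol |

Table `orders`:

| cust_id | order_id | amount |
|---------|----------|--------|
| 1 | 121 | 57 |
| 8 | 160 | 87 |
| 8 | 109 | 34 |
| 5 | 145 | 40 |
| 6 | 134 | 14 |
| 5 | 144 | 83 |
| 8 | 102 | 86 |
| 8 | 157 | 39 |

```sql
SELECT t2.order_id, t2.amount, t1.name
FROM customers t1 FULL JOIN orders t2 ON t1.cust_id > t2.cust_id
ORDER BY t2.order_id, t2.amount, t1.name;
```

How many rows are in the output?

19

FULL OUTER JOIN keeps every row from both sides; unmatched rows get NULL for the other side's columns.
Matching on t1.cust_id > t2.cust_id. A NULL in a compared column never satisfies the condition.
- t1 row (cust_id=4): matches 1 t2 row(s) → 1 output row(s).
- t1 row (cust_id=NULL): no match → kept, t2 columns NULL.
- t1 row (cust_id=4): matches 1 t2 row(s) → 1 output row(s).
- t1 row (cust_id=4): matches 1 t2 row(s) → 1 output row(s).
- t1 row (cust_id=1): no match → kept, t2 columns NULL.
- t1 row (cust_id=6): matches 3 t2 row(s) → 3 output row(s).
- t1 row (cust_id=6): matches 3 t2 row(s) → 3 output row(s).
- t1 row (cust_id=6): matches 3 t2 row(s) → 3 output row(s).
- 5 t2 row(s) had no t1 match → kept, t1 columns NULL.
Total: 12 matched + 7 padded = 19 rows.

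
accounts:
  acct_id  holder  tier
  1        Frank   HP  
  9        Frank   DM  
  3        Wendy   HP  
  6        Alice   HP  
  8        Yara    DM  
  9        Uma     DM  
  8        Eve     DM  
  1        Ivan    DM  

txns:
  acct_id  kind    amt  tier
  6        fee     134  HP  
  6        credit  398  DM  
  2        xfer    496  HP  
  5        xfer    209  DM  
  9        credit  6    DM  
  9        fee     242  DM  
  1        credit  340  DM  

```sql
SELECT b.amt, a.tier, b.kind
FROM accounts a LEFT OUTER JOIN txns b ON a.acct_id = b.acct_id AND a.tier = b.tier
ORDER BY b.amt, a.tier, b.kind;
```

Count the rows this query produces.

LEFT JOIN keeps every row from `accounts`; unmatched rows get NULL for `txns`'s columns.
Matching on a.acct_id = b.acct_id AND a.tier = b.tier.
Matched pairs: 6; unmatched a rows kept: 4.
Total: 6 matched + 4 padded = 10 rows.

10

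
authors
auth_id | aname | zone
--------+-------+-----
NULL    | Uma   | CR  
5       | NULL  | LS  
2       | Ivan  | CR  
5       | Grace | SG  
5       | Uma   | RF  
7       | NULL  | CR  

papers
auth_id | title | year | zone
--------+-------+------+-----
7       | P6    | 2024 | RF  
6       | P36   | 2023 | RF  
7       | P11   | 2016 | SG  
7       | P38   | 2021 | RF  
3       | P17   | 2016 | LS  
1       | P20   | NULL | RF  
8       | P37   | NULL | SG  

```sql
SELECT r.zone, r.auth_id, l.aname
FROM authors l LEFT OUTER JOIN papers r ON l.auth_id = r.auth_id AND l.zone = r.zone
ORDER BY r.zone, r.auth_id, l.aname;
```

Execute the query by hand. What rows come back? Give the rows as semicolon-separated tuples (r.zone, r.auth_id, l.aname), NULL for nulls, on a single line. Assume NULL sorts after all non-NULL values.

(NULL, NULL, Grace); (NULL, NULL, Ivan); (NULL, NULL, Uma); (NULL, NULL, Uma); (NULL, NULL, NULL); (NULL, NULL, NULL)

LEFT JOIN keeps every row from `authors`; unmatched rows get NULL for `papers`'s columns.
Matching on l.auth_id = r.auth_id AND l.zone = r.zone. A NULL in a compared column never satisfies the condition.
- l (auth_id=NULL, zone=CR) has no partner → padded with NULL.
- l (auth_id=5, zone=LS) has no partner → padded with NULL.
- l (auth_id=2, zone=CR) has no partner → padded with NULL.
- l (auth_id=5, zone=SG) has no partner → padded with NULL.
- l (auth_id=5, zone=RF) has no partner → padded with NULL.
- l (auth_id=7, zone=CR) has no partner → padded with NULL.
After projecting and ordering:
r.zone | r.auth_id | l.aname
NULL | NULL | Grace
NULL | NULL | Ivan
NULL | NULL | Uma
NULL | NULL | Uma
NULL | NULL | NULL
NULL | NULL | NULL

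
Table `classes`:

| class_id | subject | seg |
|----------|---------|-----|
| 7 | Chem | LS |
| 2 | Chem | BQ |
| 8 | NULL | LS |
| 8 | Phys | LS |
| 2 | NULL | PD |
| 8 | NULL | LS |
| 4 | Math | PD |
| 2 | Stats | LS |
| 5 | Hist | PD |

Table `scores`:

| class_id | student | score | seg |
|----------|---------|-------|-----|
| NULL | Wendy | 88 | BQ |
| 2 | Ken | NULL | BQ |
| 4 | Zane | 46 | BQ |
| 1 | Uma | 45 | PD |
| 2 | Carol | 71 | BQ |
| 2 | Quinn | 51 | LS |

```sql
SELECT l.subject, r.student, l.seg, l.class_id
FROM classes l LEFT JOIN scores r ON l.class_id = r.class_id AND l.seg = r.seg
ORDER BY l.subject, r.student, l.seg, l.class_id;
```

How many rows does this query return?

10

LEFT JOIN keeps every row from `classes`; unmatched rows get NULL for `scores`'s columns.
Matching on l.class_id = r.class_id AND l.seg = r.seg. A NULL in a compared column never satisfies the condition.
- l[0] class_id=7, seg=LS → no match; kept with NULLs on the r side.
- l[1] class_id=2, seg=BQ → 2 match(es) in r → 2 row(s).
- l[2] class_id=8, seg=LS → no match; kept with NULLs on the r side.
- l[3] class_id=8, seg=LS → no match; kept with NULLs on the r side.
- l[4] class_id=2, seg=PD → no match; kept with NULLs on the r side.
- l[5] class_id=8, seg=LS → no match; kept with NULLs on the r side.
- l[6] class_id=4, seg=PD → no match; kept with NULLs on the r side.
- l[7] class_id=2, seg=LS → 1 match(es) in r → 1 row(s).
- l[8] class_id=5, seg=PD → no match; kept with NULLs on the r side.
Total: 3 matched + 7 padded = 10 rows.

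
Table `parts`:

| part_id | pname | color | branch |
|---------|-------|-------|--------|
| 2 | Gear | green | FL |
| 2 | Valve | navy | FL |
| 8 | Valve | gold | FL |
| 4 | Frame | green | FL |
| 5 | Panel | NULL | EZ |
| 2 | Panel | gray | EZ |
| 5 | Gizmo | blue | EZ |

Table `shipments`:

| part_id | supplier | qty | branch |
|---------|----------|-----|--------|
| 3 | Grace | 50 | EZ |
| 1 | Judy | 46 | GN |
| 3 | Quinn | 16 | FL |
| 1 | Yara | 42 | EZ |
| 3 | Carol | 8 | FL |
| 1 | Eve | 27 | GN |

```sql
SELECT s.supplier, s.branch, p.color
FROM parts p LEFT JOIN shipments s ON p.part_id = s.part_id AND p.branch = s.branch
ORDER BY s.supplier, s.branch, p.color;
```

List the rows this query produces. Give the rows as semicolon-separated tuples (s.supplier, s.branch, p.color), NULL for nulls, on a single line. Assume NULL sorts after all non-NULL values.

(NULL, NULL, blue); (NULL, NULL, gold); (NULL, NULL, gray); (NULL, NULL, green); (NULL, NULL, green); (NULL, NULL, navy); (NULL, NULL, NULL)

LEFT JOIN keeps every row from `parts`; unmatched rows get NULL for `shipments`'s columns.
Matching on p.part_id = s.part_id AND p.branch = s.branch.
- part_id=2, branch=FL: no s row matches, row kept with s columns NULL.
- part_id=2, branch=FL: no s row matches, row kept with s columns NULL.
- part_id=8, branch=FL: no s row matches, row kept with s columns NULL.
- part_id=4, branch=FL: no s row matches, row kept with s columns NULL.
- part_id=5, branch=EZ: no s row matches, row kept with s columns NULL.
- part_id=2, branch=EZ: no s row matches, row kept with s columns NULL.
- part_id=5, branch=EZ: no s row matches, row kept with s columns NULL.
After projecting and ordering:
s.supplier | s.branch | p.color
NULL | NULL | blue
NULL | NULL | gold
NULL | NULL | gray
NULL | NULL | green
NULL | NULL | green
NULL | NULL | navy
NULL | NULL | NULL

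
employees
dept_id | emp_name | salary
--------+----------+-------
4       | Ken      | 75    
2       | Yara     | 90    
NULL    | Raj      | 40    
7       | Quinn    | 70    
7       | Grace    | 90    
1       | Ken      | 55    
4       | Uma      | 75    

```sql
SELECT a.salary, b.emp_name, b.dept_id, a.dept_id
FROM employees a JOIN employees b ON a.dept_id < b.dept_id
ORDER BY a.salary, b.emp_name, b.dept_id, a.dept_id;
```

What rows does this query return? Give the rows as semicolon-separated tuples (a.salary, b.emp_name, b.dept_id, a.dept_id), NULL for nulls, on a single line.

INNER JOIN keeps only pairs where the ON condition holds.
Matching on a.dept_id < b.dept_id. A NULL in a compared column never satisfies the condition.
- a[0] dept_id=4 → 2 match(es) in b → 2 row(s).
- a[1] dept_id=2 → 4 match(es) in b → 4 row(s).
- a[2] dept_id=NULL → no match; dropped.
- a[3] dept_id=7 → no match; dropped.
- a[4] dept_id=7 → no match; dropped.
- a[5] dept_id=1 → 5 match(es) in b → 5 row(s).
- a[6] dept_id=4 → 2 match(es) in b → 2 row(s).

(55, Grace, 7, 1); (55, Ken, 4, 1); (55, Quinn, 7, 1); (55, Uma, 4, 1); (55, Yara, 2, 1); (75, Grace, 7, 4); (75, Grace, 7, 4); (75, Quinn, 7, 4); (75, Quinn, 7, 4); (90, Grace, 7, 2); (90, Ken, 4, 2); (90, Quinn, 7, 2); (90, Uma, 4, 2)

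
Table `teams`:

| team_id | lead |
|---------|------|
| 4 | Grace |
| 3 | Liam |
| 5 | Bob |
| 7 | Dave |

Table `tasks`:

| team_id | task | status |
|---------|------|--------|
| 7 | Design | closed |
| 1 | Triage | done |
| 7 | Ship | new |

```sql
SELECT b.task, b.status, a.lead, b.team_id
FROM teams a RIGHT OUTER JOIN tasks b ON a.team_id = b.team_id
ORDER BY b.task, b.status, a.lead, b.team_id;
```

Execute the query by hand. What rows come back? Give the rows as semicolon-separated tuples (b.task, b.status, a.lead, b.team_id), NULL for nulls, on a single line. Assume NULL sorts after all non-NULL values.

RIGHT JOIN keeps every row from `tasks`; unmatched rows get NULL for `teams`'s columns.
Matching on a.team_id = b.team_id.
- a row (team_id=4): no match.
- a row (team_id=3): no match.
- a row (team_id=5): no match.
- a row (team_id=7): matches 2 b row(s) → 2 output row(s).
- plus 1 unmatched b row(s), each kept with NULL a columns.
After projecting and ordering:
b.task | b.status | a.lead | b.team_id
Design | closed | Dave | 7
Ship | new | Dave | 7
Triage | done | NULL | 1

(Design, closed, Dave, 7); (Ship, new, Dave, 7); (Triage, done, NULL, 1)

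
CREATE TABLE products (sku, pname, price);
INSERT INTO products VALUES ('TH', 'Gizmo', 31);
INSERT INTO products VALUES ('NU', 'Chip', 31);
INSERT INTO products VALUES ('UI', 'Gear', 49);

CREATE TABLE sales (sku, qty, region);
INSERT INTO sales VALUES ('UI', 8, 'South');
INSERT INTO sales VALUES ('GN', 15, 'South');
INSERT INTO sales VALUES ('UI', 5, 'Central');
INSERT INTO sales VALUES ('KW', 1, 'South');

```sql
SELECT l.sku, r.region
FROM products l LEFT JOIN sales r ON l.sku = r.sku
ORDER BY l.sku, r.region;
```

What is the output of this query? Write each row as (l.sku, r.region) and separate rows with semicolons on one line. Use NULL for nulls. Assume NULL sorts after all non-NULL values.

(NU, NULL); (TH, NULL); (UI, Central); (UI, South)

LEFT JOIN keeps every row from `products`; unmatched rows get NULL for `sales`'s columns.
Matching on l.sku = r.sku.
Matched pairs: 2; unmatched l rows kept: 2.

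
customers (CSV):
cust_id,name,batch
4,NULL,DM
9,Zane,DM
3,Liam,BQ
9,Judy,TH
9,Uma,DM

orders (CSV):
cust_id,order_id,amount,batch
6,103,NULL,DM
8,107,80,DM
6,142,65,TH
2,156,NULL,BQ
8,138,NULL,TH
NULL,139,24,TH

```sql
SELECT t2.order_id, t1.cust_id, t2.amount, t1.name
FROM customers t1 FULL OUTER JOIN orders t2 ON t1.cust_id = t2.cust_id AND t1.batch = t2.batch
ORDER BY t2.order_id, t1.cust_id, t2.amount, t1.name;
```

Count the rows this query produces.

11

FULL OUTER JOIN keeps every row from both sides; unmatched rows get NULL for the other side's columns.
Matching on t1.cust_id = t2.cust_id AND t1.batch = t2.batch. A NULL in a compared column never satisfies the condition.
- cust_id=4, batch=DM: no t2 row matches, row kept with t2 columns NULL.
- cust_id=9, batch=DM: no t2 row matches, row kept with t2 columns NULL.
- cust_id=3, batch=BQ: no t2 row matches, row kept with t2 columns NULL.
- cust_id=9, batch=TH: no t2 row matches, row kept with t2 columns NULL.
- cust_id=9, batch=DM: no t2 row matches, row kept with t2 columns NULL.
- plus 6 unmatched t2 row(s), each kept with NULL t1 columns.
Total: 0 matched + 11 padded = 11 rows.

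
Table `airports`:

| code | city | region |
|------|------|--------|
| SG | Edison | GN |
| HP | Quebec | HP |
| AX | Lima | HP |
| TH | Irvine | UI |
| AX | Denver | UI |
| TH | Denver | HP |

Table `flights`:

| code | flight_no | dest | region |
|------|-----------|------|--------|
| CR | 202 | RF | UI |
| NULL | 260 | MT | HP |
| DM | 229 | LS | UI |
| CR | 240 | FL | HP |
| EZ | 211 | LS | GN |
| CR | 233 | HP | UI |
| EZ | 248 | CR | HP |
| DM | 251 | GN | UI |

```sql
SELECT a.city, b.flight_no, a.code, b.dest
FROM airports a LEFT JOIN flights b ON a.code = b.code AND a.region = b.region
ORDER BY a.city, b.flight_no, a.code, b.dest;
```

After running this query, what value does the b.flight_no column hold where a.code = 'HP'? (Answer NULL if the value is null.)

LEFT JOIN keeps every row from `airports`; unmatched rows get NULL for `flights`'s columns.
Matching on a.code = b.code AND a.region = b.region. A NULL in a compared column never satisfies the condition.
Matched pairs: 0; unmatched a rows kept: 6.

NULL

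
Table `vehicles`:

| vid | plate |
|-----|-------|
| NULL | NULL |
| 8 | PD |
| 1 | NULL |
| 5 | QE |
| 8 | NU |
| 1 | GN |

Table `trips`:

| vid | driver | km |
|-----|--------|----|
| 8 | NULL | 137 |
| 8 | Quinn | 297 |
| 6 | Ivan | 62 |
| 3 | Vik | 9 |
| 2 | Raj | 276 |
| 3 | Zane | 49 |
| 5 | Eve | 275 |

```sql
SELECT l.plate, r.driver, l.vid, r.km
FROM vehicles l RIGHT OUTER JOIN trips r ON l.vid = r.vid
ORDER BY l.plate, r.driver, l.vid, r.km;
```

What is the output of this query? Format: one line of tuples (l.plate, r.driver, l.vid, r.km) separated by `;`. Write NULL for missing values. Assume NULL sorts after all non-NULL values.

RIGHT JOIN keeps every row from `trips`; unmatched rows get NULL for `vehicles`'s columns.
Matching on l.vid = r.vid. A NULL in a compared column never satisfies the condition.
Matched pairs: 5; unmatched r rows kept: 4.

(NU, Quinn, 8, 297); (NU, NULL, 8, 137); (PD, Quinn, 8, 297); (PD, NULL, 8, 137); (QE, Eve, 5, 275); (NULL, Ivan, NULL, 62); (NULL, Raj, NULL, 276); (NULL, Vik, NULL, 9); (NULL, Zane, NULL, 49)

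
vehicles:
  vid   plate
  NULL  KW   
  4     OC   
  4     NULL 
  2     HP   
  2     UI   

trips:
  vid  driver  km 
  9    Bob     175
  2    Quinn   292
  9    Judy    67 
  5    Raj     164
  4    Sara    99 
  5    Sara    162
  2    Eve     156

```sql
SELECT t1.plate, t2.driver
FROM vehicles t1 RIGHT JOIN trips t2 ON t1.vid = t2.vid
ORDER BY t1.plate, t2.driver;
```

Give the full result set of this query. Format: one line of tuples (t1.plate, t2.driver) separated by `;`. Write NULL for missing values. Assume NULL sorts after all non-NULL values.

RIGHT JOIN keeps every row from `trips`; unmatched rows get NULL for `vehicles`'s columns.
Matching on t1.vid = t2.vid. A NULL in a compared column never satisfies the condition.
- t1 row (vid=NULL): no match.
- t1 row (vid=4): matches 1 t2 row(s) → 1 output row(s).
- t1 row (vid=4): matches 1 t2 row(s) → 1 output row(s).
- t1 row (vid=2): matches 2 t2 row(s) → 2 output row(s).
- t1 row (vid=2): matches 2 t2 row(s) → 2 output row(s).
- 4 t2 row(s) had no t1 match → kept, t1 columns NULL.
After projecting and ordering:
t1.plate | t2.driver
HP | Eve
HP | Quinn
OC | Sara
UI | Eve
UI | Quinn
NULL | Bob
NULL | Judy
NULL | Raj
NULL | Sara
NULL | Sara

(HP, Eve); (HP, Quinn); (OC, Sara); (UI, Eve); (UI, Quinn); (NULL, Bob); (NULL, Judy); (NULL, Raj); (NULL, Sara); (NULL, Sara)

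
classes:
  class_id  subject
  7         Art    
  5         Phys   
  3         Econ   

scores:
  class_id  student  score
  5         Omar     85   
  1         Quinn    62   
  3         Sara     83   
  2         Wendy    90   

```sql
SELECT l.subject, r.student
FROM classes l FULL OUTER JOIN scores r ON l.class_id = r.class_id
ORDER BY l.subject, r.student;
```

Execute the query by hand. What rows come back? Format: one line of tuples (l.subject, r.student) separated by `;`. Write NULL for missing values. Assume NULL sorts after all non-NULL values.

FULL OUTER JOIN keeps every row from both sides; unmatched rows get NULL for the other side's columns.
Matching on l.class_id = r.class_id.
- l[0] class_id=7 → no match; kept with NULLs on the r side.
- l[1] class_id=5 → 1 match(es) in r → 1 row(s).
- l[2] class_id=3 → 1 match(es) in r → 1 row(s).
- 2 row(s) from r found no l partner → padded with NULL.
After projecting and ordering:
l.subject | r.student
Art | NULL
Econ | Sara
Phys | Omar
NULL | Quinn
NULL | Wendy

(Art, NULL); (Econ, Sara); (Phys, Omar); (NULL, Quinn); (NULL, Wendy)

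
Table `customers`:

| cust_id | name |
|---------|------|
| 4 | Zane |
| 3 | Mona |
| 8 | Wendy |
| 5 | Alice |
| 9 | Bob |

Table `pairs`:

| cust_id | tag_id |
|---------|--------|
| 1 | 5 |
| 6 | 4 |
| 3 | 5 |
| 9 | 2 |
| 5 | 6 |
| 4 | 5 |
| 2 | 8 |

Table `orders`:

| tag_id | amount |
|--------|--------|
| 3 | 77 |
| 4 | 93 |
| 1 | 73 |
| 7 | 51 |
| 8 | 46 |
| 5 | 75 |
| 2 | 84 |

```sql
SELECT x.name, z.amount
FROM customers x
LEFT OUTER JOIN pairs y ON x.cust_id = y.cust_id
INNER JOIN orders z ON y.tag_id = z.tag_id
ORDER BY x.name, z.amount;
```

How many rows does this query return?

Step 1 — x LEFT JOIN y on cust_id → 5 row(s).
Then INNER JOIN `orders z` on tag_id: keep only rows whose y.tag_id appears in z.
Result: 3 row(s).

3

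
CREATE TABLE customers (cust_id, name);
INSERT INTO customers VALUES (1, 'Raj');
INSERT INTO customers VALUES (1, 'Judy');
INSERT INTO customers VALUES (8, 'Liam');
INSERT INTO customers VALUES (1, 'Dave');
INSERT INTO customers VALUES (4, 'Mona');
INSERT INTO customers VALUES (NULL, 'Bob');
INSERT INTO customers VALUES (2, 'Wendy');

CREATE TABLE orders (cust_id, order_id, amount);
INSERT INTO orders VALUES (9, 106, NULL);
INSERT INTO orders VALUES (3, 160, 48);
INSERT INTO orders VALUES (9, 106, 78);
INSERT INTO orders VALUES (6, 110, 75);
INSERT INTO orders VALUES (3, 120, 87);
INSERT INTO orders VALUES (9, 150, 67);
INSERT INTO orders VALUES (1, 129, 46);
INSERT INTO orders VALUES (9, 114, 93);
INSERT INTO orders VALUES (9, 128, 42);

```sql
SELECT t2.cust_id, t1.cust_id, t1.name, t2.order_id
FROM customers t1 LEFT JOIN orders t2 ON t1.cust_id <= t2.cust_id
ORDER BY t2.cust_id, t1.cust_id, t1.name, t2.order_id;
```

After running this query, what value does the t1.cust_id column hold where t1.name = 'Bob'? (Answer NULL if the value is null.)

LEFT JOIN keeps every row from `customers`; unmatched rows get NULL for `orders`'s columns.
Matching on t1.cust_id <= t2.cust_id. A NULL in a compared column never satisfies the condition.
- t1 (cust_id=1) pairs with 9 row(s) of t2.
- t1 (cust_id=1) pairs with 9 row(s) of t2.
- t1 (cust_id=8) pairs with 5 row(s) of t2.
- t1 (cust_id=1) pairs with 9 row(s) of t2.
- t1 (cust_id=4) pairs with 6 row(s) of t2.
- t1 (cust_id=NULL) has no partner → padded with NULL.
- t1 (cust_id=2) pairs with 8 row(s) of t2.

NULL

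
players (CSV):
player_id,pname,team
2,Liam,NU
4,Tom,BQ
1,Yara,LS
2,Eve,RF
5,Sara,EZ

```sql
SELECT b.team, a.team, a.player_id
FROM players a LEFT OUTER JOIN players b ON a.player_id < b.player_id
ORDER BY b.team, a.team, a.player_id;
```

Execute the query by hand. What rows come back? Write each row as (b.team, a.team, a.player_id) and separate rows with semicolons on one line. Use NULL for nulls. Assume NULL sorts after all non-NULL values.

(BQ, LS, 1); (BQ, NU, 2); (BQ, RF, 2); (EZ, BQ, 4); (EZ, LS, 1); (EZ, NU, 2); (EZ, RF, 2); (NU, LS, 1); (RF, LS, 1); (NULL, EZ, 5)

LEFT JOIN keeps every row from `players a`; unmatched rows get NULL for `players b`'s columns.
Matching on a.player_id < b.player_id.
- a (player_id=2) pairs with 2 row(s) of b.
- a (player_id=4) pairs with 1 row(s) of b.
- a (player_id=1) pairs with 4 row(s) of b.
- a (player_id=2) pairs with 2 row(s) of b.
- a (player_id=5) has no partner → padded with NULL.
After projecting and ordering:
b.team | a.team | a.player_id
BQ | LS | 1
BQ | NU | 2
BQ | RF | 2
EZ | BQ | 4
EZ | LS | 1
EZ | NU | 2
EZ | RF | 2
NU | LS | 1
RF | LS | 1
NULL | EZ | 5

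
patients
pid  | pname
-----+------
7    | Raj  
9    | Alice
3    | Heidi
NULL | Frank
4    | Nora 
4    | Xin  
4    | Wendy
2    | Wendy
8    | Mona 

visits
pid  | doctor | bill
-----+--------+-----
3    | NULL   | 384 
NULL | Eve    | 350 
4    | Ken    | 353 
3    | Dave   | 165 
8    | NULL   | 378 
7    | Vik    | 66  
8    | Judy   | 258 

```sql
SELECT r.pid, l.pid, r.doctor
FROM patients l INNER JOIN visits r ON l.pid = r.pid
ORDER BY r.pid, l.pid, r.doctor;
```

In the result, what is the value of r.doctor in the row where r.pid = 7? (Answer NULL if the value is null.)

Vik

INNER JOIN keeps only pairs where the ON condition holds.
Matching on l.pid = r.pid. A NULL in a compared column never satisfies the condition.
- l[0] pid=7 → 1 match(es) in r → 1 row(s).
- l[1] pid=9 → no match; dropped.
- l[2] pid=3 → 2 match(es) in r → 2 row(s).
- l[3] pid=NULL → no match; dropped.
- l[4] pid=4 → 1 match(es) in r → 1 row(s).
- l[5] pid=4 → 1 match(es) in r → 1 row(s).
- l[6] pid=4 → 1 match(es) in r → 1 row(s).
- l[7] pid=2 → no match; dropped.
- l[8] pid=8 → 2 match(es) in r → 2 row(s).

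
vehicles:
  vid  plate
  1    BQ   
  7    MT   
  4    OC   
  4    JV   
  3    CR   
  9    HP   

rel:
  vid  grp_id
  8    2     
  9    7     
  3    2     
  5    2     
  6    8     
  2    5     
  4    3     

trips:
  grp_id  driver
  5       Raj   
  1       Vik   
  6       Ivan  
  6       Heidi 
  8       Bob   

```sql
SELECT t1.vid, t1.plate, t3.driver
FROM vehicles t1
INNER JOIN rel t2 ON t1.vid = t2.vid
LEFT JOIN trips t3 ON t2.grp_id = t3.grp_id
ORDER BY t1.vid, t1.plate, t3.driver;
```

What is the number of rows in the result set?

Step 1 — t1 INNER JOIN t2 on vid → 4 row(s).
Then LEFT JOIN `trips t3` on grp_id: each of those 4 rows is kept; rows whose t2.grp_id has no match in t3 get NULL for t3's columns.
Result: 4 row(s).

4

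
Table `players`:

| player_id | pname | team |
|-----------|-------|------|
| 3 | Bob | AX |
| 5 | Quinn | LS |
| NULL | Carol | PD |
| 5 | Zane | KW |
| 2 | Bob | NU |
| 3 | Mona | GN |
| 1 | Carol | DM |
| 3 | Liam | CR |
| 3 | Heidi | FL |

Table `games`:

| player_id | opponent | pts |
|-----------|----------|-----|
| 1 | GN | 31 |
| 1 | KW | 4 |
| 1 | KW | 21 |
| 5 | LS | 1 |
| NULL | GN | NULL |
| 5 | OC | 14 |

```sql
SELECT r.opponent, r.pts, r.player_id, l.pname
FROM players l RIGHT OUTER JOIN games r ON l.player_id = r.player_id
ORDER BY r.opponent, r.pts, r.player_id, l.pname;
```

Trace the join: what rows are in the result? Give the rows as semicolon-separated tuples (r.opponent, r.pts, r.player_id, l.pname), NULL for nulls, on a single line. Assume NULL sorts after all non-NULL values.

RIGHT JOIN keeps every row from `games`; unmatched rows get NULL for `players`'s columns.
Matching on l.player_id = r.player_id. A NULL in a compared column never satisfies the condition.
Matched pairs: 7; unmatched r rows kept: 1.

(GN, 31, 1, Carol); (GN, NULL, NULL, NULL); (KW, 4, 1, Carol); (KW, 21, 1, Carol); (LS, 1, 5, Quinn); (LS, 1, 5, Zane); (OC, 14, 5, Quinn); (OC, 14, 5, Zane)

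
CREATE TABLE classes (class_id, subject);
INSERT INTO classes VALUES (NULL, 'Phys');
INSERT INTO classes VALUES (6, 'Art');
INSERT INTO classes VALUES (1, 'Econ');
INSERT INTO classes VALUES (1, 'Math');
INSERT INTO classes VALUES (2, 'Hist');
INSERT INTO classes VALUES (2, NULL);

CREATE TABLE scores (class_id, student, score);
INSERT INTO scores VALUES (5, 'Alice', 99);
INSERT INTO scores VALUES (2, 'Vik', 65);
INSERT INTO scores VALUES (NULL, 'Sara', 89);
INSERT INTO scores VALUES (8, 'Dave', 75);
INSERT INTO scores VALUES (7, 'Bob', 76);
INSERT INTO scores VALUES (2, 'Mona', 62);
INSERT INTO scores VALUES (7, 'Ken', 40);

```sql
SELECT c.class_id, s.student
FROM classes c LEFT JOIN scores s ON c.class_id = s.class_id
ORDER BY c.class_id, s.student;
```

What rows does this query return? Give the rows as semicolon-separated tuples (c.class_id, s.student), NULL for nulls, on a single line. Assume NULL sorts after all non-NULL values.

LEFT JOIN keeps every row from `classes`; unmatched rows get NULL for `scores`'s columns.
Matching on c.class_id = s.class_id. A NULL in a compared column never satisfies the condition.
- c row (class_id=NULL): no match → kept, s columns NULL.
- c row (class_id=6): no match → kept, s columns NULL.
- c row (class_id=1): no match → kept, s columns NULL.
- c row (class_id=1): no match → kept, s columns NULL.
- c row (class_id=2): matches 2 s row(s) → 2 output row(s).
- c row (class_id=2): matches 2 s row(s) → 2 output row(s).
After projecting and ordering:
c.class_id | s.student
1 | NULL
1 | NULL
2 | Mona
2 | Mona
2 | Vik
2 | Vik
6 | NULL
NULL | NULL

(1, NULL); (1, NULL); (2, Mona); (2, Mona); (2, Vik); (2, Vik); (6, NULL); (NULL, NULL)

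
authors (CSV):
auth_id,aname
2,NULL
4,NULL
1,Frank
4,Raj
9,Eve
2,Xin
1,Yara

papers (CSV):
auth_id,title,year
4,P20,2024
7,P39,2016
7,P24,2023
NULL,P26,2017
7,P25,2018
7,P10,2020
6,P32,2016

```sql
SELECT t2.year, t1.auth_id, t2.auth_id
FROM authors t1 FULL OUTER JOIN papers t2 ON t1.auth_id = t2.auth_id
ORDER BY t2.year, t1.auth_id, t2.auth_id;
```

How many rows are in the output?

13

FULL OUTER JOIN keeps every row from both sides; unmatched rows get NULL for the other side's columns.
Matching on t1.auth_id = t2.auth_id. A NULL in a compared column never satisfies the condition.
Matched pairs: 2; unmatched t1 rows kept: 5; unmatched t2 rows kept: 6.
Total: 2 matched + 11 padded = 13 rows.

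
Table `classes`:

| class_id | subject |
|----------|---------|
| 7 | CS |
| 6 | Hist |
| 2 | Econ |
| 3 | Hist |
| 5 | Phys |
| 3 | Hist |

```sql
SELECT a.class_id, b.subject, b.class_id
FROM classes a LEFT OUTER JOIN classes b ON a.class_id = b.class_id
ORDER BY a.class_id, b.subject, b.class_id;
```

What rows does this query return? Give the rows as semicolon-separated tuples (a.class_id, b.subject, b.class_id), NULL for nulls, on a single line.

LEFT JOIN keeps every row from `classes a`; unmatched rows get NULL for `classes b`'s columns.
Matching on a.class_id = b.class_id.
- class_id=7: 1 matching b row(s), so 1 row(s) emitted.
- class_id=6: 1 matching b row(s), so 1 row(s) emitted.
- class_id=2: 1 matching b row(s), so 1 row(s) emitted.
- class_id=3: 2 matching b row(s), so 2 row(s) emitted.
- class_id=5: 1 matching b row(s), so 1 row(s) emitted.
- class_id=3: 2 matching b row(s), so 2 row(s) emitted.
After projecting and ordering:
a.class_id | b.subject | b.class_id
2 | Econ | 2
3 | Hist | 3
3 | Hist | 3
3 | Hist | 3
3 | Hist | 3
5 | Phys | 5
6 | Hist | 6
7 | CS | 7

(2, Econ, 2); (3, Hist, 3); (3, Hist, 3); (3, Hist, 3); (3, Hist, 3); (5, Phys, 5); (6, Hist, 6); (7, CS, 7)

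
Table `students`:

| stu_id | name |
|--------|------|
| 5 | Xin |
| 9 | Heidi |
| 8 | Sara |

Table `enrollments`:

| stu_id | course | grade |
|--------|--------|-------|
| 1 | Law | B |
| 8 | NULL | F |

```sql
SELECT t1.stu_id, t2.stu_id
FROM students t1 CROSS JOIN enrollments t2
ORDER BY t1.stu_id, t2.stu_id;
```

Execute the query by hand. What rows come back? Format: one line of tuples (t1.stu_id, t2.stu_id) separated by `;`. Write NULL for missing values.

(5, 1); (5, 8); (8, 1); (8, 8); (9, 1); (9, 8)

CROSS JOIN pairs every row of `students` with every row of `enrollments`: 3 × 2 = 6 rows.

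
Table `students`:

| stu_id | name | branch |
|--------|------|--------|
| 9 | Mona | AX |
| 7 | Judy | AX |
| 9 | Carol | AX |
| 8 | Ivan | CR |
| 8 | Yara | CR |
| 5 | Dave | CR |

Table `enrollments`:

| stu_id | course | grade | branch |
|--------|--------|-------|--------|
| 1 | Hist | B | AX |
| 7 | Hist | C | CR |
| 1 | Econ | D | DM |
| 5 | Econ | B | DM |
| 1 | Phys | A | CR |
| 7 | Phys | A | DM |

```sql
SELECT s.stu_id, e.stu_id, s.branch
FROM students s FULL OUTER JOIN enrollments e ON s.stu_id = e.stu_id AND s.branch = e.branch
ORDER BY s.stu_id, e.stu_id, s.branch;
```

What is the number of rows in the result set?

12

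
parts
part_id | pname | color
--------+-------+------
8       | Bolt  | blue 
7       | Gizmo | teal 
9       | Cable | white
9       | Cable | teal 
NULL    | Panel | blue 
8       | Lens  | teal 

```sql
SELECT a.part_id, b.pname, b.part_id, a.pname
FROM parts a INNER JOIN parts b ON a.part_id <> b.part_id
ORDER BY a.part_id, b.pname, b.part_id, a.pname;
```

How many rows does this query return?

16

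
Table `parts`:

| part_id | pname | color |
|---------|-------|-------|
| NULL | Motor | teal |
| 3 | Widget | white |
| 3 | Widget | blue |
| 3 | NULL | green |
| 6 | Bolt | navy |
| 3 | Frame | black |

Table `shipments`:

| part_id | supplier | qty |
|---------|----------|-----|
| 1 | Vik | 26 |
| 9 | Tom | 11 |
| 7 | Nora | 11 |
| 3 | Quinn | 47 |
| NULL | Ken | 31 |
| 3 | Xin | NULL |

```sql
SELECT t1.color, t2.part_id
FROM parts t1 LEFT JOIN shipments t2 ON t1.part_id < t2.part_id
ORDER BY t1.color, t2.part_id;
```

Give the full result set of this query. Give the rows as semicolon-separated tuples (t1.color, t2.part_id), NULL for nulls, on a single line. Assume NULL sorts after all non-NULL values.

(black, 7); (black, 9); (blue, 7); (blue, 9); (green, 7); (green, 9); (navy, 7); (navy, 9); (teal, NULL); (white, 7); (white, 9)

LEFT JOIN keeps every row from `parts`; unmatched rows get NULL for `shipments`'s columns.
Matching on t1.part_id < t2.part_id. A NULL in a compared column never satisfies the condition.
Matched pairs: 10; unmatched t1 rows kept: 1.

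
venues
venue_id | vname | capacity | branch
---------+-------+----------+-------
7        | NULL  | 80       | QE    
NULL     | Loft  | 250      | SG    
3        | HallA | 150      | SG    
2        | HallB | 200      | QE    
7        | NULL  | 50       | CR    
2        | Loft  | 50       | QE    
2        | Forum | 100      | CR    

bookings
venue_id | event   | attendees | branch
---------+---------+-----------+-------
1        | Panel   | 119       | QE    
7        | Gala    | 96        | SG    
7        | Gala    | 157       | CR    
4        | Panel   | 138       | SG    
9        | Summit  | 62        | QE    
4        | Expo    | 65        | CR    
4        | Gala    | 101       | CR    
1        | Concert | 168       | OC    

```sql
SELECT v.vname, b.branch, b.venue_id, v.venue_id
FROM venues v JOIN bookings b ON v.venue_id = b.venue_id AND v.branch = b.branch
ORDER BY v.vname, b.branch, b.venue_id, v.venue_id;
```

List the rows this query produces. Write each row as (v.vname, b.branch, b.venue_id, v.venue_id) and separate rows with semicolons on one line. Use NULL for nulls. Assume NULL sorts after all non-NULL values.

(NULL, CR, 7, 7)

INNER JOIN keeps only pairs where the ON condition holds.
Matching on v.venue_id = b.venue_id AND v.branch = b.branch. A NULL in a compared column never satisfies the condition.
- v (venue_id=7, branch=QE) has no partner → excluded.
- v (venue_id=NULL, branch=SG) has no partner → excluded.
- v (venue_id=3, branch=SG) has no partner → excluded.
- v (venue_id=2, branch=QE) has no partner → excluded.
- v (venue_id=7, branch=CR) pairs with 1 row(s) of b.
- v (venue_id=2, branch=QE) has no partner → excluded.
- v (venue_id=2, branch=CR) has no partner → excluded.
After projecting and ordering:
v.vname | b.branch | b.venue_id | v.venue_id
NULL | CR | 7 | 7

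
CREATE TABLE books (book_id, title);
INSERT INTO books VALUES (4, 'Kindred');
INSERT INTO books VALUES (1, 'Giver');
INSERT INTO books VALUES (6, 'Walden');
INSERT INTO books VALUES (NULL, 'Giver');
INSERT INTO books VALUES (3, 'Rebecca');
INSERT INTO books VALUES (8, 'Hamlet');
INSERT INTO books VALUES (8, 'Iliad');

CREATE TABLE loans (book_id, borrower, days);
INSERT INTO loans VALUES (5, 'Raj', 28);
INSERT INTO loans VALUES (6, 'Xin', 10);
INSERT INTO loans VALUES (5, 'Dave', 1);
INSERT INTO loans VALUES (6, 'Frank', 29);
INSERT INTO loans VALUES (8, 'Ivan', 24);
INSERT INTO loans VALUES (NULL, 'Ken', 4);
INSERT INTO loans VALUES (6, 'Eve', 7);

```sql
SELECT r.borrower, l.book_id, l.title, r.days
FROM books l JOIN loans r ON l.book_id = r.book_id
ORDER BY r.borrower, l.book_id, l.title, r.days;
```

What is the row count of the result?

INNER JOIN keeps only pairs where the ON condition holds.
Matching on l.book_id = r.book_id. A NULL in a compared column never satisfies the condition.
Matched pairs: 5.
Total: 5 rows.

5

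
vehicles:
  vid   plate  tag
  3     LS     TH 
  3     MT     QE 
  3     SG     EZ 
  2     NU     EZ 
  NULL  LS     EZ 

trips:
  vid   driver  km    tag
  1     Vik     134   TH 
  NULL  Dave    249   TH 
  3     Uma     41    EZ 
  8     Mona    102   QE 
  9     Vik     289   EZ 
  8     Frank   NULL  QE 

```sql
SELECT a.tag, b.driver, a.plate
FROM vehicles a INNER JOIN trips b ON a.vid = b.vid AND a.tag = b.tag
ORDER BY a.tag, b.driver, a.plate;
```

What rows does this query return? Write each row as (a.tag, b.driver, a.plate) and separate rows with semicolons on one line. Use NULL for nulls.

(EZ, Uma, SG)

INNER JOIN keeps only pairs where the ON condition holds.
Matching on a.vid = b.vid AND a.tag = b.tag. A NULL in a compared column never satisfies the condition.
- a (vid=3, tag=TH) has no partner → excluded.
- a (vid=3, tag=QE) has no partner → excluded.
- a (vid=3, tag=EZ) pairs with 1 row(s) of b.
- a (vid=2, tag=EZ) has no partner → excluded.
- a (vid=NULL, tag=EZ) has no partner → excluded.
After projecting and ordering:
a.tag | b.driver | a.plate
EZ | Uma | SG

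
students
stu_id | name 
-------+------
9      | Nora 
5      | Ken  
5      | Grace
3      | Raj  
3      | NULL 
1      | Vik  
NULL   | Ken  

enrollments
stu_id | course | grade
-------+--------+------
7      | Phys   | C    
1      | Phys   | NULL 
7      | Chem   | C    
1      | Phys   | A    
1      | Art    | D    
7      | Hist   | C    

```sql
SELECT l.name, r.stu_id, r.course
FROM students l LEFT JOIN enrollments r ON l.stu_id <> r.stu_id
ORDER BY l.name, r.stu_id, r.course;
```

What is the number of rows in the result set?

LEFT JOIN keeps every row from `students`; unmatched rows get NULL for `enrollments`'s columns.
Matching on l.stu_id <> r.stu_id. A NULL in a compared column never satisfies the condition.
Matched pairs: 33; unmatched l rows kept: 1.
Total: 33 matched + 1 padded = 34 rows.

34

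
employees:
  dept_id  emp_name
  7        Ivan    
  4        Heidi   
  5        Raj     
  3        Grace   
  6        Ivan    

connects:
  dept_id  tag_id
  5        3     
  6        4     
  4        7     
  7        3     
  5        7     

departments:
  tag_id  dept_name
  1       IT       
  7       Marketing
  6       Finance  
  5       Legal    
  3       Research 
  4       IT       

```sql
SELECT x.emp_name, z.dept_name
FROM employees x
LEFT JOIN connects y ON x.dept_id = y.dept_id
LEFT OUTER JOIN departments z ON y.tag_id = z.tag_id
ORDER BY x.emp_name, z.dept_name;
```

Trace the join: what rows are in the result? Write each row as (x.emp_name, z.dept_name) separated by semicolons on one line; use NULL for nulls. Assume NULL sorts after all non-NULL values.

Joins associate left-to-right: employees LEFT JOIN connects on dept_id gives 6 intermediate row(s).
Then LEFT JOIN `departments z` on tag_id: each of those 6 rows is kept; rows whose y.tag_id has no match in z get NULL for z's columns.

(Grace, NULL); (Heidi, Marketing); (Ivan, IT); (Ivan, Research); (Raj, Marketing); (Raj, Research)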